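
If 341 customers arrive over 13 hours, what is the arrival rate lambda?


lambda = total arrivals / time = 341 / 13 = 26.23 per hour

26.23 per hour


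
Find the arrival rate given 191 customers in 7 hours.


lambda = total arrivals / time = 191 / 7 = 27.29 per hour

27.29 per hour


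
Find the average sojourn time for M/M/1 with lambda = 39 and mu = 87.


W = 1/(mu - lambda) = 1/(87 - 39) = 0.0208 hours

0.0208 hours


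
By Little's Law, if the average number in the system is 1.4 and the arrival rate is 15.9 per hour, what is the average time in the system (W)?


W = L / lambda = 1.4 / 15.9 = 0.0881 hours

0.0881 hours


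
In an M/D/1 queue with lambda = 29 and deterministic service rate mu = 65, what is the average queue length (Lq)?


M/D/1: Lq = rho^2 / (2*(1-rho)) where rho = 29/65; Lq = 0.18

0.18


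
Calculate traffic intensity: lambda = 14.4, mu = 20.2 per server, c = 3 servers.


rho = lambda / (c * mu) = 14.4 / (3 * 20.2) = 0.2376

0.2376


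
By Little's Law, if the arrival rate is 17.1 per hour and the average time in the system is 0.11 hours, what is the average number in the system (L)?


L = lambda * W = 17.1 * 0.11 = 1.88

1.88


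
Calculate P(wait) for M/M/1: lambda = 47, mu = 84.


P(wait) = rho = lambda/mu = 47/84 = 0.5595

0.5595


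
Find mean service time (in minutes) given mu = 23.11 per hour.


Mean service time = 60/mu = 60/23.11 = 2.6 minutes

2.6 minutes


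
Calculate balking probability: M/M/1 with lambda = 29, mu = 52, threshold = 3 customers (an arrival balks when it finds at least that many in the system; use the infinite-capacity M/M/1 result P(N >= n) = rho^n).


P(N >= 3) = rho^3 = (29/52)^3 = 0.1735

0.1735


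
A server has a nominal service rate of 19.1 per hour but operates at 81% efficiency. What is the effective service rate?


Effective rate = mu * efficiency = 19.1 * 0.81 = 15.47 per hour

15.47 per hour


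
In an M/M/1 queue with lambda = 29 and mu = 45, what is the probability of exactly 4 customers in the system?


rho = 29/45; P(n) = (1-rho)*rho^n = (1-29/45)*(29/45)^4 = 0.0613

0.0613


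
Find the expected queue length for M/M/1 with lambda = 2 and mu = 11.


rho = 2/11; Lq = rho^2/(1-rho) = 0.04

0.04


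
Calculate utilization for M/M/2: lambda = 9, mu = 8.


rho = lambda/(c*mu) = 9/(2*8) = 0.5625

0.5625


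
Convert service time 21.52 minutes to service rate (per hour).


mu = 60 / avg_service_time = 60 / 21.52 = 2.79 per hour

2.79 per hour


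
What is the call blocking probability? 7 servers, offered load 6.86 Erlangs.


B(N,A) = (A^N/N!) / sum(A^k/k!, k=0..N) with N=7, A=6.86 = 0.2402

0.2402


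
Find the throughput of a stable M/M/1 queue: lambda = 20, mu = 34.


For a stable queue (lambda < mu), throughput = lambda = 20 per hour

20 per hour


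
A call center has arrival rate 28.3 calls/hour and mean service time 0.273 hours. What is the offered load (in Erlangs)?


Offered load a = lambda * E[S] = 28.3 * 0.273 = 7.73 Erlangs

7.73 Erlangs


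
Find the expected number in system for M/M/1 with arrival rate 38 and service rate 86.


rho = 38/86; L = rho/(1-rho) = 0.79

0.79


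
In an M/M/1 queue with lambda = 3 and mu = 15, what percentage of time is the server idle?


Idle fraction = (1 - rho) * 100 = (1 - 3/15) * 100 = 80.0%

80.0%


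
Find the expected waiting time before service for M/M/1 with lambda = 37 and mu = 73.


rho = 37/73; Wq = rho/(mu - lambda) = 0.0141 hours

0.0141 hours


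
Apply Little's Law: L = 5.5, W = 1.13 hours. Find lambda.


lambda = L / W = 5.5 / 1.13 = 4.87 per hour

4.87 per hour


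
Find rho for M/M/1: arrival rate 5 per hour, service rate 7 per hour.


rho = lambda/mu = 5/7 = 0.7143

0.7143


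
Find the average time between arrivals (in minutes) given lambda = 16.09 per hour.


Mean interarrival time = 60/lambda = 60/16.09 = 3.73 minutes

3.73 minutes


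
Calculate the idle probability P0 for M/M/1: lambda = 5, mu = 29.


P0 = 1 - rho = 1 - 5/29 = 0.8276

0.8276


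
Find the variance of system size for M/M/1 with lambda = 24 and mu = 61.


rho = 24/61; Var(N) = rho/(1-rho)^2 = 1.07

1.07


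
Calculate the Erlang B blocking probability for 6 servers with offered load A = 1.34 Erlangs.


B(N,A) = (A^N/N!) / sum(A^k/k!, k=0..N) with N=6, A=1.34 = 0.0021

0.0021


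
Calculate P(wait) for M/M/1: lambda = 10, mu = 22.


P(wait) = rho = lambda/mu = 10/22 = 0.4545

0.4545


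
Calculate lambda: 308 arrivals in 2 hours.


lambda = total arrivals / time = 308 / 2 = 154.0 per hour

154.0 per hour


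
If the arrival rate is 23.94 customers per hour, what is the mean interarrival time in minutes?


Mean interarrival time = 60/lambda = 60/23.94 = 2.51 minutes

2.51 minutes


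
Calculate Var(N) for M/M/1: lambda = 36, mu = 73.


rho = 36/73; Var(N) = rho/(1-rho)^2 = 1.92

1.92


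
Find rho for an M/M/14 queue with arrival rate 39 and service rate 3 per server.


rho = lambda/(c*mu) = 39/(14*3) = 0.9286

0.9286


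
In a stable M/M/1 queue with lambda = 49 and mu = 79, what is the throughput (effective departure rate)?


For a stable queue (lambda < mu), throughput = lambda = 49 per hour

49 per hour


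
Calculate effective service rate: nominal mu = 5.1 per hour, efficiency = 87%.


Effective rate = mu * efficiency = 5.1 * 0.87 = 4.44 per hour

4.44 per hour


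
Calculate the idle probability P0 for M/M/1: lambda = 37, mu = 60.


P0 = 1 - rho = 1 - 37/60 = 0.3833

0.3833


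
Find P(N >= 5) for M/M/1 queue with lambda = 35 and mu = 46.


P(N >= 5) = rho^5 = (35/46)^5 = 0.255

0.255


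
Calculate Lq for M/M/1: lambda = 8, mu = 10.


rho = 8/10; Lq = rho^2/(1-rho) = 3.2

3.2


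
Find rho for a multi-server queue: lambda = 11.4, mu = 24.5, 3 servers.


rho = lambda / (c * mu) = 11.4 / (3 * 24.5) = 0.1551

0.1551


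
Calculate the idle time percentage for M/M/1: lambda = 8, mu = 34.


Idle fraction = (1 - rho) * 100 = (1 - 8/34) * 100 = 76.5%

76.5%


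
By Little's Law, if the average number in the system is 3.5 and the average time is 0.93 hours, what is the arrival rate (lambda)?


lambda = L / W = 3.5 / 0.93 = 3.76 per hour

3.76 per hour


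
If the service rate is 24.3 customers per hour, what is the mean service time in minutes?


Mean service time = 60/mu = 60/24.3 = 2.47 minutes

2.47 minutes


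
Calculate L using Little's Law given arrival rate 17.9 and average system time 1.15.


L = lambda * W = 17.9 * 1.15 = 20.59

20.59


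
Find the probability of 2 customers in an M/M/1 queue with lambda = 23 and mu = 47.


rho = 23/47; P(n) = (1-rho)*rho^n = (1-23/47)*(23/47)^2 = 0.1223

0.1223


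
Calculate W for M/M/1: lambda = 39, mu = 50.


W = 1/(mu - lambda) = 1/(50 - 39) = 0.0909 hours

0.0909 hours


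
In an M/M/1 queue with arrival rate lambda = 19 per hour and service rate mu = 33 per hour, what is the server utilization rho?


rho = lambda/mu = 19/33 = 0.5758

0.5758


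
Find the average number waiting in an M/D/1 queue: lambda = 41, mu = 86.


M/D/1: Lq = rho^2 / (2*(1-rho)) where rho = 41/86; Lq = 0.22

0.22


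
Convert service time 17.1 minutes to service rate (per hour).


mu = 60 / avg_service_time = 60 / 17.1 = 3.51 per hour

3.51 per hour


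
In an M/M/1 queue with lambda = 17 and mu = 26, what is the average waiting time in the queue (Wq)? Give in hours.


rho = 17/26; Wq = rho/(mu - lambda) = 0.0726 hours

0.0726 hours


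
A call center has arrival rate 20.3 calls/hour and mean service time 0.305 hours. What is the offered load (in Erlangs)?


Offered load a = lambda * E[S] = 20.3 * 0.305 = 6.19 Erlangs

6.19 Erlangs


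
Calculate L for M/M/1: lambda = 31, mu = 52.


rho = 31/52; L = rho/(1-rho) = 1.48

1.48


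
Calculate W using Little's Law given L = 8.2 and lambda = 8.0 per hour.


W = L / lambda = 8.2 / 8.0 = 1.025 hours

1.025 hours


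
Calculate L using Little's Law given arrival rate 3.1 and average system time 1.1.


L = lambda * W = 3.1 * 1.1 = 3.41

3.41


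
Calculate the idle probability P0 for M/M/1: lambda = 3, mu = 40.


P0 = 1 - rho = 1 - 3/40 = 0.925

0.925


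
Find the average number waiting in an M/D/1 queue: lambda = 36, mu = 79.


M/D/1: Lq = rho^2 / (2*(1-rho)) where rho = 36/79; Lq = 0.19

0.19


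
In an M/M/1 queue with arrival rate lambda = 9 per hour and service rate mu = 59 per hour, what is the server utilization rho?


rho = lambda/mu = 9/59 = 0.1525

0.1525


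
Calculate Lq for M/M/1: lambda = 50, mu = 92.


rho = 50/92; Lq = rho^2/(1-rho) = 0.65

0.65


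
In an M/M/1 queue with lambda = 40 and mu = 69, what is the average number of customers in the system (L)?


rho = 40/69; L = rho/(1-rho) = 1.38

1.38


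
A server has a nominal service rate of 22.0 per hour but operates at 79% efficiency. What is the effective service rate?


Effective rate = mu * efficiency = 22.0 * 0.79 = 17.38 per hour

17.38 per hour


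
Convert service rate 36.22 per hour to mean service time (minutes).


Mean service time = 60/mu = 60/36.22 = 1.66 minutes

1.66 minutes


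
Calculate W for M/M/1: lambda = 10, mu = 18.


W = 1/(mu - lambda) = 1/(18 - 10) = 0.125 hours

0.125 hours


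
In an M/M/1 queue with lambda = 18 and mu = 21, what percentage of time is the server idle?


Idle fraction = (1 - rho) * 100 = (1 - 18/21) * 100 = 14.3%

14.3%


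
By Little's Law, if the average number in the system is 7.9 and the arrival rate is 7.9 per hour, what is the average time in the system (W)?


W = L / lambda = 7.9 / 7.9 = 1.0 hours

1.0 hours


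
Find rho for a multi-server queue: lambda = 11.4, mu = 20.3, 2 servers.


rho = lambda / (c * mu) = 11.4 / (2 * 20.3) = 0.2808

0.2808


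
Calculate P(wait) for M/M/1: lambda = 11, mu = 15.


P(wait) = rho = lambda/mu = 11/15 = 0.7333

0.7333


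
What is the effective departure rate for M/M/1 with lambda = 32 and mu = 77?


For a stable queue (lambda < mu), throughput = lambda = 32 per hour

32 per hour


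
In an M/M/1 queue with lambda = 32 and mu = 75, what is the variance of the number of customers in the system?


rho = 32/75; Var(N) = rho/(1-rho)^2 = 1.3

1.3


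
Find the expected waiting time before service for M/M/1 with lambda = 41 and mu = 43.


rho = 41/43; Wq = rho/(mu - lambda) = 0.4767 hours

0.4767 hours


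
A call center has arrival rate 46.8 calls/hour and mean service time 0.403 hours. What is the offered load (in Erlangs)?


Offered load a = lambda * E[S] = 46.8 * 0.403 = 18.86 Erlangs

18.86 Erlangs


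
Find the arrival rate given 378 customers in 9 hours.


lambda = total arrivals / time = 378 / 9 = 42.0 per hour

42.0 per hour


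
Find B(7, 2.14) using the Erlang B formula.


B(N,A) = (A^N/N!) / sum(A^k/k!, k=0..N) with N=7, A=2.14 = 0.0048

0.0048


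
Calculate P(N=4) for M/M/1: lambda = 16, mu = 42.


rho = 16/42; P(n) = (1-rho)*rho^n = (1-16/42)*(16/42)^4 = 0.013

0.013


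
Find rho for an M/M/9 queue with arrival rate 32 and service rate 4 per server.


rho = lambda/(c*mu) = 32/(9*4) = 0.8889

0.8889


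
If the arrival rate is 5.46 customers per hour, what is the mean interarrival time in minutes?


Mean interarrival time = 60/lambda = 60/5.46 = 10.99 minutes

10.99 minutes


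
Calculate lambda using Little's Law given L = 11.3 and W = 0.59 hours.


lambda = L / W = 11.3 / 0.59 = 19.15 per hour

19.15 per hour


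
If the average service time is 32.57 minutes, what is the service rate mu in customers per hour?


mu = 60 / avg_service_time = 60 / 32.57 = 1.84 per hour

1.84 per hour


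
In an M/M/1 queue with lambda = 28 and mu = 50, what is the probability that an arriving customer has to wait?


P(wait) = rho = lambda/mu = 28/50 = 0.56

0.56


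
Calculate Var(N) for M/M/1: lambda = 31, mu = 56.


rho = 31/56; Var(N) = rho/(1-rho)^2 = 2.78

2.78


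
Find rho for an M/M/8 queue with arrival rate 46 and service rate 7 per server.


rho = lambda/(c*mu) = 46/(8*7) = 0.8214

0.8214


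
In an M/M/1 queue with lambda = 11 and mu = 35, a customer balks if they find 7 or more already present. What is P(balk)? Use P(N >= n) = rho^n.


P(N >= 7) = rho^7 = (11/35)^7 = 0.0003

0.0003


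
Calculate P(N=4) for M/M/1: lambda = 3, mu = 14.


rho = 3/14; P(n) = (1-rho)*rho^n = (1-3/14)*(3/14)^4 = 0.0017

0.0017


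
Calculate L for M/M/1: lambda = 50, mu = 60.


rho = 50/60; L = rho/(1-rho) = 5.0

5.0


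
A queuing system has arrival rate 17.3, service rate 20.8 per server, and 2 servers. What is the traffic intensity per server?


rho = lambda / (c * mu) = 17.3 / (2 * 20.8) = 0.4159

0.4159


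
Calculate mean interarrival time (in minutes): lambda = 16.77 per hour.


Mean interarrival time = 60/lambda = 60/16.77 = 3.58 minutes

3.58 minutes


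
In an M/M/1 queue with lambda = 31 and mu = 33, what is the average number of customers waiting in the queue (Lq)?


rho = 31/33; Lq = rho^2/(1-rho) = 14.56

14.56


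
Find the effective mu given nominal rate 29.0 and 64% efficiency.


Effective rate = mu * efficiency = 29.0 * 0.64 = 18.56 per hour

18.56 per hour


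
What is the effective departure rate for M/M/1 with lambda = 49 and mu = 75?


For a stable queue (lambda < mu), throughput = lambda = 49 per hour

49 per hour


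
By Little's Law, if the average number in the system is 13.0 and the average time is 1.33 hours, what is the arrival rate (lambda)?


lambda = L / W = 13.0 / 1.33 = 9.77 per hour

9.77 per hour


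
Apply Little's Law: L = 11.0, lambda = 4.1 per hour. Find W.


W = L / lambda = 11.0 / 4.1 = 2.6829 hours

2.6829 hours


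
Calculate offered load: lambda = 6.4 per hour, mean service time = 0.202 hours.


Offered load a = lambda * E[S] = 6.4 * 0.202 = 1.29 Erlangs

1.29 Erlangs


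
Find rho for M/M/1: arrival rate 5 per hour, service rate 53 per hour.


rho = lambda/mu = 5/53 = 0.0943

0.0943


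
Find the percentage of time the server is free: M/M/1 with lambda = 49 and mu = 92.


Idle fraction = (1 - rho) * 100 = (1 - 49/92) * 100 = 46.7%

46.7%


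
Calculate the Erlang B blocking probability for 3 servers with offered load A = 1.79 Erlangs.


B(N,A) = (A^N/N!) / sum(A^k/k!, k=0..N) with N=3, A=1.79 = 0.1787

0.1787


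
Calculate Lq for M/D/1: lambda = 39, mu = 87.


M/D/1: Lq = rho^2 / (2*(1-rho)) where rho = 39/87; Lq = 0.18

0.18


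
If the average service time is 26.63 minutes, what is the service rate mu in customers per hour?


mu = 60 / avg_service_time = 60 / 26.63 = 2.25 per hour

2.25 per hour


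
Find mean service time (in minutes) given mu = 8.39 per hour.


Mean service time = 60/mu = 60/8.39 = 7.15 minutes

7.15 minutes


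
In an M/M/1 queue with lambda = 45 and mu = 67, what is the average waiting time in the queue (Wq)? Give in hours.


rho = 45/67; Wq = rho/(mu - lambda) = 0.0305 hours

0.0305 hours


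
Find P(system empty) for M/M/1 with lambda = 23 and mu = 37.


P0 = 1 - rho = 1 - 23/37 = 0.3784

0.3784


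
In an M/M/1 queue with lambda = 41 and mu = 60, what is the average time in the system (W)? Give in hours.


W = 1/(mu - lambda) = 1/(60 - 41) = 0.0526 hours

0.0526 hours


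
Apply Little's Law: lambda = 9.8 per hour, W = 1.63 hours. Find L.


L = lambda * W = 9.8 * 1.63 = 15.97

15.97


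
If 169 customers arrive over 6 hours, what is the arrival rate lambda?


lambda = total arrivals / time = 169 / 6 = 28.17 per hour

28.17 per hour


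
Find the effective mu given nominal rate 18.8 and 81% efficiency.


Effective rate = mu * efficiency = 18.8 * 0.81 = 15.23 per hour

15.23 per hour


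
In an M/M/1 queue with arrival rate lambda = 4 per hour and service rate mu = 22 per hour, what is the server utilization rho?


rho = lambda/mu = 4/22 = 0.1818

0.1818


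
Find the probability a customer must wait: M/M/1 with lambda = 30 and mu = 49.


P(wait) = rho = lambda/mu = 30/49 = 0.6122

0.6122


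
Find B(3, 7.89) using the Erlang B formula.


B(N,A) = (A^N/N!) / sum(A^k/k!, k=0..N) with N=3, A=7.89 = 0.6717

0.6717


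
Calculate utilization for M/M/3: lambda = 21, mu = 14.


rho = lambda/(c*mu) = 21/(3*14) = 0.5

0.5


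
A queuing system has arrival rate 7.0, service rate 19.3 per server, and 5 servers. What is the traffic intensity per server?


rho = lambda / (c * mu) = 7.0 / (5 * 19.3) = 0.0725

0.0725


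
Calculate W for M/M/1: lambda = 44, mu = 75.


W = 1/(mu - lambda) = 1/(75 - 44) = 0.0323 hours

0.0323 hours


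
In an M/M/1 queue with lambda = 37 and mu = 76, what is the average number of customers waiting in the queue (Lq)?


rho = 37/76; Lq = rho^2/(1-rho) = 0.46

0.46


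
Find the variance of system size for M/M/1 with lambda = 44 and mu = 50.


rho = 44/50; Var(N) = rho/(1-rho)^2 = 61.11

61.11


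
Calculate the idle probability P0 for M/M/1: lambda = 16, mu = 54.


P0 = 1 - rho = 1 - 16/54 = 0.7037

0.7037


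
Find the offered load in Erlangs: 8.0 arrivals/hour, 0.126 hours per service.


Offered load a = lambda * E[S] = 8.0 * 0.126 = 1.01 Erlangs

1.01 Erlangs


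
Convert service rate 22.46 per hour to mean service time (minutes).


Mean service time = 60/mu = 60/22.46 = 2.67 minutes

2.67 minutes


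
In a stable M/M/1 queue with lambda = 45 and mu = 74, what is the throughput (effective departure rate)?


For a stable queue (lambda < mu), throughput = lambda = 45 per hour

45 per hour


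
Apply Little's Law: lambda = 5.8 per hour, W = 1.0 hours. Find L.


L = lambda * W = 5.8 * 1.0 = 5.8

5.8


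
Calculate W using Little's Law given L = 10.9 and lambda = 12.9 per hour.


W = L / lambda = 10.9 / 12.9 = 0.845 hours

0.845 hours


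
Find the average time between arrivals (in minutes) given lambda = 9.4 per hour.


Mean interarrival time = 60/lambda = 60/9.4 = 6.38 minutes

6.38 minutes


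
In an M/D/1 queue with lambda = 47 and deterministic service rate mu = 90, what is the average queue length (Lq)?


M/D/1: Lq = rho^2 / (2*(1-rho)) where rho = 47/90; Lq = 0.29

0.29


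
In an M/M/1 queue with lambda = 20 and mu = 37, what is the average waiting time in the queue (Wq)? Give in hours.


rho = 20/37; Wq = rho/(mu - lambda) = 0.0318 hours

0.0318 hours


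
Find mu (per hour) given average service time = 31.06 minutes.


mu = 60 / avg_service_time = 60 / 31.06 = 1.93 per hour

1.93 per hour


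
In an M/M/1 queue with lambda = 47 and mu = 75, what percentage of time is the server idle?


Idle fraction = (1 - rho) * 100 = (1 - 47/75) * 100 = 37.3%

37.3%


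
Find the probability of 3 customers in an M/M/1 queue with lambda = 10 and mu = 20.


rho = 10/20; P(n) = (1-rho)*rho^n = (1-10/20)*(10/20)^3 = 0.0625

0.0625


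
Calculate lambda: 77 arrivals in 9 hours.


lambda = total arrivals / time = 77 / 9 = 8.56 per hour

8.56 per hour


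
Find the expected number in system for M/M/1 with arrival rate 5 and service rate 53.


rho = 5/53; L = rho/(1-rho) = 0.1

0.1


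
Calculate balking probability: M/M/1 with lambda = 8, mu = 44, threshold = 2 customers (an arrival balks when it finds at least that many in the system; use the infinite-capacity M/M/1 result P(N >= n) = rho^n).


P(N >= 2) = rho^2 = (8/44)^2 = 0.0331

0.0331


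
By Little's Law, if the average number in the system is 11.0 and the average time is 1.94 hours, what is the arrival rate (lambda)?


lambda = L / W = 11.0 / 1.94 = 5.67 per hour

5.67 per hour


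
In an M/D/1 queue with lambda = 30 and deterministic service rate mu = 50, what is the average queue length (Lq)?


M/D/1: Lq = rho^2 / (2*(1-rho)) where rho = 30/50; Lq = 0.45

0.45


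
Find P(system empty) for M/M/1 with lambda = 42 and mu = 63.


P0 = 1 - rho = 1 - 42/63 = 0.3333

0.3333


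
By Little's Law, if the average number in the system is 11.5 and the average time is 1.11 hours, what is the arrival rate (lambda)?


lambda = L / W = 11.5 / 1.11 = 10.36 per hour

10.36 per hour


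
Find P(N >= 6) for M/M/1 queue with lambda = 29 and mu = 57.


P(N >= 6) = rho^6 = (29/57)^6 = 0.0173

0.0173


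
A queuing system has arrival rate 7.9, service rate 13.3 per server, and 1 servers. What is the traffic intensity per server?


rho = lambda / (c * mu) = 7.9 / (1 * 13.3) = 0.594

0.594


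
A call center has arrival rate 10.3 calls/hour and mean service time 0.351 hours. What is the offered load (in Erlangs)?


Offered load a = lambda * E[S] = 10.3 * 0.351 = 3.62 Erlangs

3.62 Erlangs


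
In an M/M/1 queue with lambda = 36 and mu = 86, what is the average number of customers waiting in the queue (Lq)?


rho = 36/86; Lq = rho^2/(1-rho) = 0.3

0.3


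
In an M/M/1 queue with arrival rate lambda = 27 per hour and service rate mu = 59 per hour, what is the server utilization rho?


rho = lambda/mu = 27/59 = 0.4576

0.4576


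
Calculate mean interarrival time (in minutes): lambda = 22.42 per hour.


Mean interarrival time = 60/lambda = 60/22.42 = 2.68 minutes

2.68 minutes


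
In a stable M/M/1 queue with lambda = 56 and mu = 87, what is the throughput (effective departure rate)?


For a stable queue (lambda < mu), throughput = lambda = 56 per hour

56 per hour


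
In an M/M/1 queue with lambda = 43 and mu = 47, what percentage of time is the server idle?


Idle fraction = (1 - rho) * 100 = (1 - 43/47) * 100 = 8.5%

8.5%


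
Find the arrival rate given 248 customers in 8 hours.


lambda = total arrivals / time = 248 / 8 = 31.0 per hour

31.0 per hour


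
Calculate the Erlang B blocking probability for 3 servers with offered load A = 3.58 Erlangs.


B(N,A) = (A^N/N!) / sum(A^k/k!, k=0..N) with N=3, A=3.58 = 0.4104

0.4104


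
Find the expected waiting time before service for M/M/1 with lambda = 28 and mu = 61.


rho = 28/61; Wq = rho/(mu - lambda) = 0.0139 hours

0.0139 hours


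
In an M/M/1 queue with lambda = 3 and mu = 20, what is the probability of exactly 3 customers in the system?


rho = 3/20; P(n) = (1-rho)*rho^n = (1-3/20)*(3/20)^3 = 0.0029

0.0029


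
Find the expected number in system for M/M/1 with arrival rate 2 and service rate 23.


rho = 2/23; L = rho/(1-rho) = 0.1

0.1


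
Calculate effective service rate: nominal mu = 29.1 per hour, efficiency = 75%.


Effective rate = mu * efficiency = 29.1 * 0.75 = 21.83 per hour

21.83 per hour


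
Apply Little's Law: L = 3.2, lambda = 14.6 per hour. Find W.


W = L / lambda = 3.2 / 14.6 = 0.2192 hours

0.2192 hours


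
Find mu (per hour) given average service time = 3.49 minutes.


mu = 60 / avg_service_time = 60 / 3.49 = 17.19 per hour

17.19 per hour


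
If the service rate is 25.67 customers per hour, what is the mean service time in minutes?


Mean service time = 60/mu = 60/25.67 = 2.34 minutes

2.34 minutes


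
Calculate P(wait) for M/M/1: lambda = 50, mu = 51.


P(wait) = rho = lambda/mu = 50/51 = 0.9804

0.9804


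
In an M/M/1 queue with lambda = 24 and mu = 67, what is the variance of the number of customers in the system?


rho = 24/67; Var(N) = rho/(1-rho)^2 = 0.87

0.87


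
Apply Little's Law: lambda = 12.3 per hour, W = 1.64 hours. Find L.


L = lambda * W = 12.3 * 1.64 = 20.17

20.17


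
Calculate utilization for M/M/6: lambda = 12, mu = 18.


rho = lambda/(c*mu) = 12/(6*18) = 0.1111

0.1111


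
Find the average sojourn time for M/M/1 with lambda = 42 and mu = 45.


W = 1/(mu - lambda) = 1/(45 - 42) = 0.3333 hours

0.3333 hours


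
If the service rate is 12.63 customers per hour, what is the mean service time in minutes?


Mean service time = 60/mu = 60/12.63 = 4.75 minutes

4.75 minutes


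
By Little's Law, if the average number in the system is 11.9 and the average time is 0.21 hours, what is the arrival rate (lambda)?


lambda = L / W = 11.9 / 0.21 = 56.67 per hour

56.67 per hour


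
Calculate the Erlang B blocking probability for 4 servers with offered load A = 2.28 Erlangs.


B(N,A) = (A^N/N!) / sum(A^k/k!, k=0..N) with N=4, A=2.28 = 0.1254

0.1254


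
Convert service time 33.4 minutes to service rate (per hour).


mu = 60 / avg_service_time = 60 / 33.4 = 1.8 per hour

1.8 per hour


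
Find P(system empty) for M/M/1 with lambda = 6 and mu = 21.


P0 = 1 - rho = 1 - 6/21 = 0.7143

0.7143


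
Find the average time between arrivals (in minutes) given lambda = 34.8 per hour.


Mean interarrival time = 60/lambda = 60/34.8 = 1.72 minutes

1.72 minutes


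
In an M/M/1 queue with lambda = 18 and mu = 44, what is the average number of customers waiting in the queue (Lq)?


rho = 18/44; Lq = rho^2/(1-rho) = 0.28

0.28


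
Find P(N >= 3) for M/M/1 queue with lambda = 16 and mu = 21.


P(N >= 3) = rho^3 = (16/21)^3 = 0.4423

0.4423


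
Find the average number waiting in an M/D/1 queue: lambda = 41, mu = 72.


M/D/1: Lq = rho^2 / (2*(1-rho)) where rho = 41/72; Lq = 0.38

0.38


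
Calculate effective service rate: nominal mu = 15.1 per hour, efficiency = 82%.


Effective rate = mu * efficiency = 15.1 * 0.82 = 12.38 per hour

12.38 per hour


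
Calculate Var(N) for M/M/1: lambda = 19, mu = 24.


rho = 19/24; Var(N) = rho/(1-rho)^2 = 18.24

18.24


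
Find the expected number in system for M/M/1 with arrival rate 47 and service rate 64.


rho = 47/64; L = rho/(1-rho) = 2.76

2.76


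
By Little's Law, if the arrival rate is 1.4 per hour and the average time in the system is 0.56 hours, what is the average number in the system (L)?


L = lambda * W = 1.4 * 0.56 = 0.78

0.78


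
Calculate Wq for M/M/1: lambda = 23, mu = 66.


rho = 23/66; Wq = rho/(mu - lambda) = 0.0081 hours

0.0081 hours


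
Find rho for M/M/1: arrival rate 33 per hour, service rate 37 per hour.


rho = lambda/mu = 33/37 = 0.8919

0.8919


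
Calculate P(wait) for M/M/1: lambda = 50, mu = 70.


P(wait) = rho = lambda/mu = 50/70 = 0.7143

0.7143


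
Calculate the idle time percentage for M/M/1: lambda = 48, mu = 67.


Idle fraction = (1 - rho) * 100 = (1 - 48/67) * 100 = 28.4%

28.4%


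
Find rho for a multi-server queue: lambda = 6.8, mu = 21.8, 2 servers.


rho = lambda / (c * mu) = 6.8 / (2 * 21.8) = 0.156

0.156


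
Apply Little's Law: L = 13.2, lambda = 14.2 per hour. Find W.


W = L / lambda = 13.2 / 14.2 = 0.9296 hours

0.9296 hours


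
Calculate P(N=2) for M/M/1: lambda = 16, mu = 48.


rho = 16/48; P(n) = (1-rho)*rho^n = (1-16/48)*(16/48)^2 = 0.0741

0.0741


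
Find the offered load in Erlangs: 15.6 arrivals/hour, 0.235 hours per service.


Offered load a = lambda * E[S] = 15.6 * 0.235 = 3.67 Erlangs

3.67 Erlangs


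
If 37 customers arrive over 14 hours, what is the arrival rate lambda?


lambda = total arrivals / time = 37 / 14 = 2.64 per hour

2.64 per hour


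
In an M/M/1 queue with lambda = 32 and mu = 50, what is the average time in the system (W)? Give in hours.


W = 1/(mu - lambda) = 1/(50 - 32) = 0.0556 hours

0.0556 hours


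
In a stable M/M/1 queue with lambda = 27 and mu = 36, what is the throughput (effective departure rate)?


For a stable queue (lambda < mu), throughput = lambda = 27 per hour

27 per hour


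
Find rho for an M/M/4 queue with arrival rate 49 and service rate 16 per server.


rho = lambda/(c*mu) = 49/(4*16) = 0.7656

0.7656


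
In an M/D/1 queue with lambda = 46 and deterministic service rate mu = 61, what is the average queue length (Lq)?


M/D/1: Lq = rho^2 / (2*(1-rho)) where rho = 46/61; Lq = 1.16

1.16


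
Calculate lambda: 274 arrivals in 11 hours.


lambda = total arrivals / time = 274 / 11 = 24.91 per hour

24.91 per hour


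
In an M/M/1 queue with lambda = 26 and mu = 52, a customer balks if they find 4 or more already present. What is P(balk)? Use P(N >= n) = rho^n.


P(N >= 4) = rho^4 = (26/52)^4 = 0.0625

0.0625


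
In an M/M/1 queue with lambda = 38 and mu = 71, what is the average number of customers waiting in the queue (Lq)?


rho = 38/71; Lq = rho^2/(1-rho) = 0.62

0.62


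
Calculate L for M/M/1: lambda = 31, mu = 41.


rho = 31/41; L = rho/(1-rho) = 3.1

3.1


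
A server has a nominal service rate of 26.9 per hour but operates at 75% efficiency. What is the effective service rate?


Effective rate = mu * efficiency = 26.9 * 0.75 = 20.18 per hour

20.18 per hour


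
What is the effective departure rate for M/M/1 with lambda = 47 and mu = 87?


For a stable queue (lambda < mu), throughput = lambda = 47 per hour

47 per hour


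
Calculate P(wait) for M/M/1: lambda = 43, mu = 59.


P(wait) = rho = lambda/mu = 43/59 = 0.7288

0.7288


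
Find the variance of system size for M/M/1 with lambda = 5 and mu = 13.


rho = 5/13; Var(N) = rho/(1-rho)^2 = 1.02

1.02


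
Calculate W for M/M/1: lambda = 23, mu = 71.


W = 1/(mu - lambda) = 1/(71 - 23) = 0.0208 hours

0.0208 hours


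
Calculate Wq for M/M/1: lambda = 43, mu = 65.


rho = 43/65; Wq = rho/(mu - lambda) = 0.0301 hours

0.0301 hours


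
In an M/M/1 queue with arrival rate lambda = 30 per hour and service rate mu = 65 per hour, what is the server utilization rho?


rho = lambda/mu = 30/65 = 0.4615

0.4615


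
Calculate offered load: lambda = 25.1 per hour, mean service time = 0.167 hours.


Offered load a = lambda * E[S] = 25.1 * 0.167 = 4.19 Erlangs

4.19 Erlangs


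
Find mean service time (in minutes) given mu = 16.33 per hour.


Mean service time = 60/mu = 60/16.33 = 3.67 minutes

3.67 minutes


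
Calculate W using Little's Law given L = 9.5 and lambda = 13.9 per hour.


W = L / lambda = 9.5 / 13.9 = 0.6835 hours

0.6835 hours


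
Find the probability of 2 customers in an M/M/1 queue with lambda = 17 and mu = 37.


rho = 17/37; P(n) = (1-rho)*rho^n = (1-17/37)*(17/37)^2 = 0.1141

0.1141


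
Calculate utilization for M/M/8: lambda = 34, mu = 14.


rho = lambda/(c*mu) = 34/(8*14) = 0.3036

0.3036


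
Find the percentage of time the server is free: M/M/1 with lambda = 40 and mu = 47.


Idle fraction = (1 - rho) * 100 = (1 - 40/47) * 100 = 14.9%

14.9%


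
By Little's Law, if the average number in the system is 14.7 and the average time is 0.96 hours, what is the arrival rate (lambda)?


lambda = L / W = 14.7 / 0.96 = 15.31 per hour

15.31 per hour


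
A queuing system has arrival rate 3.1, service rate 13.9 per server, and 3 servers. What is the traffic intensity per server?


rho = lambda / (c * mu) = 3.1 / (3 * 13.9) = 0.0743

0.0743


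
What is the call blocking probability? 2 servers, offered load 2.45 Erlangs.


B(N,A) = (A^N/N!) / sum(A^k/k!, k=0..N) with N=2, A=2.45 = 0.4652

0.4652


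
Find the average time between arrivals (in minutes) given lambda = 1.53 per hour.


Mean interarrival time = 60/lambda = 60/1.53 = 39.22 minutes

39.22 minutes


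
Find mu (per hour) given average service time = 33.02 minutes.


mu = 60 / avg_service_time = 60 / 33.02 = 1.82 per hour

1.82 per hour


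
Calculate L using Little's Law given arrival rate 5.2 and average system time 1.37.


L = lambda * W = 5.2 * 1.37 = 7.12

7.12


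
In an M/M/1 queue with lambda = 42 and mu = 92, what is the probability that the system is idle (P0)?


P0 = 1 - rho = 1 - 42/92 = 0.5435

0.5435


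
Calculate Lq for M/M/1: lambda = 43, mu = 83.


rho = 43/83; Lq = rho^2/(1-rho) = 0.56

0.56


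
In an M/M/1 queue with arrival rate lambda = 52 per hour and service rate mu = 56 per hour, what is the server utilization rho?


rho = lambda/mu = 52/56 = 0.9286

0.9286


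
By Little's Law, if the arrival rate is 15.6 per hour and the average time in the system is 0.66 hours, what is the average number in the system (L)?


L = lambda * W = 15.6 * 0.66 = 10.3

10.3


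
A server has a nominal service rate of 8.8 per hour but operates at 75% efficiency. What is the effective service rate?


Effective rate = mu * efficiency = 8.8 * 0.75 = 6.6 per hour

6.6 per hour


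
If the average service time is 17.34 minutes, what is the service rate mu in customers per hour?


mu = 60 / avg_service_time = 60 / 17.34 = 3.46 per hour

3.46 per hour


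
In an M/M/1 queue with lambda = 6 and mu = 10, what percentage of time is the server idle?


Idle fraction = (1 - rho) * 100 = (1 - 6/10) * 100 = 40.0%

40.0%


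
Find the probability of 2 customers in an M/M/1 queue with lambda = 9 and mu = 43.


rho = 9/43; P(n) = (1-rho)*rho^n = (1-9/43)*(9/43)^2 = 0.0346

0.0346


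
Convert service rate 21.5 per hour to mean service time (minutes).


Mean service time = 60/mu = 60/21.5 = 2.79 minutes

2.79 minutes


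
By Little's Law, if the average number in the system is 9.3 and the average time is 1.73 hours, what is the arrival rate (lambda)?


lambda = L / W = 9.3 / 1.73 = 5.38 per hour

5.38 per hour


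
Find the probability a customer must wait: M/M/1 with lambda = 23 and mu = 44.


P(wait) = rho = lambda/mu = 23/44 = 0.5227

0.5227


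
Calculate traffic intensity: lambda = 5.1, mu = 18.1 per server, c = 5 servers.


rho = lambda / (c * mu) = 5.1 / (5 * 18.1) = 0.0564

0.0564


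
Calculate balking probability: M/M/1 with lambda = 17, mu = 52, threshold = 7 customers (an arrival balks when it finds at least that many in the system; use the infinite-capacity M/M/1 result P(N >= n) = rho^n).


P(N >= 7) = rho^7 = (17/52)^7 = 0.0004

0.0004


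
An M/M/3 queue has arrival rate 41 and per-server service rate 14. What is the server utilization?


rho = lambda/(c*mu) = 41/(3*14) = 0.9762

0.9762


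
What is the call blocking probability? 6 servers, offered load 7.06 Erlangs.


B(N,A) = (A^N/N!) / sum(A^k/k!, k=0..N) with N=6, A=7.06 = 0.3351

0.3351


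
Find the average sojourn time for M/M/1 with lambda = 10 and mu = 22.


W = 1/(mu - lambda) = 1/(22 - 10) = 0.0833 hours

0.0833 hours


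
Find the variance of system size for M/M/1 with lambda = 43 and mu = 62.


rho = 43/62; Var(N) = rho/(1-rho)^2 = 7.39

7.39


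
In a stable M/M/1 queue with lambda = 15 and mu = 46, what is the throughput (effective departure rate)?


For a stable queue (lambda < mu), throughput = lambda = 15 per hour

15 per hour


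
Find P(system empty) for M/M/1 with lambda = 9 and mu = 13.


P0 = 1 - rho = 1 - 9/13 = 0.3077

0.3077


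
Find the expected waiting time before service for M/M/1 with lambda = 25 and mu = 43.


rho = 25/43; Wq = rho/(mu - lambda) = 0.0323 hours

0.0323 hours


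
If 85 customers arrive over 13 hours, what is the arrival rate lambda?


lambda = total arrivals / time = 85 / 13 = 6.54 per hour

6.54 per hour


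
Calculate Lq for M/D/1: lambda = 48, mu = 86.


M/D/1: Lq = rho^2 / (2*(1-rho)) where rho = 48/86; Lq = 0.35

0.35


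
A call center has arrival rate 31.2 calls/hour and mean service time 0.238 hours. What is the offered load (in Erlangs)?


Offered load a = lambda * E[S] = 31.2 * 0.238 = 7.43 Erlangs

7.43 Erlangs


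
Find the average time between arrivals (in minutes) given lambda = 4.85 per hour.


Mean interarrival time = 60/lambda = 60/4.85 = 12.37 minutes

12.37 minutes


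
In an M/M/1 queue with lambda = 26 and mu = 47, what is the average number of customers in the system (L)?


rho = 26/47; L = rho/(1-rho) = 1.24

1.24


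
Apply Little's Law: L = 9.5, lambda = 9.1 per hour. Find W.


W = L / lambda = 9.5 / 9.1 = 1.044 hours

1.044 hours


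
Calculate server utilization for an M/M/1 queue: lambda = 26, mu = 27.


rho = lambda/mu = 26/27 = 0.963

0.963


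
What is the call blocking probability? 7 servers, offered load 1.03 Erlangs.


B(N,A) = (A^N/N!) / sum(A^k/k!, k=0..N) with N=7, A=1.03 = 0.0001

0.0001


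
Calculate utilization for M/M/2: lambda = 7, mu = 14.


rho = lambda/(c*mu) = 7/(2*14) = 0.25

0.25


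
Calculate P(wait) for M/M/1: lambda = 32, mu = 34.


P(wait) = rho = lambda/mu = 32/34 = 0.9412

0.9412


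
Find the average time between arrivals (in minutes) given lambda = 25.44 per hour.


Mean interarrival time = 60/lambda = 60/25.44 = 2.36 minutes

2.36 minutes


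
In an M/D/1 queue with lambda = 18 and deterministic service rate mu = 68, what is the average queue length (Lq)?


M/D/1: Lq = rho^2 / (2*(1-rho)) where rho = 18/68; Lq = 0.05

0.05


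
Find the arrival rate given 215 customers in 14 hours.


lambda = total arrivals / time = 215 / 14 = 15.36 per hour

15.36 per hour


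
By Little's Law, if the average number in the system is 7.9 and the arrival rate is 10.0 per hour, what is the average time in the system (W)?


W = L / lambda = 7.9 / 10.0 = 0.79 hours

0.79 hours


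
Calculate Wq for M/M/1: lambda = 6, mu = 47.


rho = 6/47; Wq = rho/(mu - lambda) = 0.0031 hours

0.0031 hours


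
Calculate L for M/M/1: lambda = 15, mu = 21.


rho = 15/21; L = rho/(1-rho) = 2.5

2.5


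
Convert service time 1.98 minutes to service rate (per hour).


mu = 60 / avg_service_time = 60 / 1.98 = 30.3 per hour

30.3 per hour


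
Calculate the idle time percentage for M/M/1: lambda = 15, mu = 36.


Idle fraction = (1 - rho) * 100 = (1 - 15/36) * 100 = 58.3%

58.3%


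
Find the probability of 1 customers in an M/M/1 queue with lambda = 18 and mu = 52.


rho = 18/52; P(n) = (1-rho)*rho^n = (1-18/52)*(18/52)^1 = 0.2263

0.2263


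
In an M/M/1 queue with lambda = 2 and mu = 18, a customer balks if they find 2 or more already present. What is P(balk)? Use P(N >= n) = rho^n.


P(N >= 2) = rho^2 = (2/18)^2 = 0.0123

0.0123


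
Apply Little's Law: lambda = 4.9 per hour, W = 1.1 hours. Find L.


L = lambda * W = 4.9 * 1.1 = 5.39

5.39


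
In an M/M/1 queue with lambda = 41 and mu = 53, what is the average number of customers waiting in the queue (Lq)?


rho = 41/53; Lq = rho^2/(1-rho) = 2.64

2.64


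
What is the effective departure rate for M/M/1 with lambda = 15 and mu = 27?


For a stable queue (lambda < mu), throughput = lambda = 15 per hour

15 per hour


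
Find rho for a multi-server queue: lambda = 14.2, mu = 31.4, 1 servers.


rho = lambda / (c * mu) = 14.2 / (1 * 31.4) = 0.4522

0.4522


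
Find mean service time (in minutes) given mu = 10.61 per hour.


Mean service time = 60/mu = 60/10.61 = 5.66 minutes

5.66 minutes


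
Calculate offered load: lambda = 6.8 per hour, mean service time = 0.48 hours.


Offered load a = lambda * E[S] = 6.8 * 0.48 = 3.26 Erlangs

3.26 Erlangs


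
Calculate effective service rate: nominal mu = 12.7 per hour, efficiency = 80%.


Effective rate = mu * efficiency = 12.7 * 0.8 = 10.16 per hour

10.16 per hour


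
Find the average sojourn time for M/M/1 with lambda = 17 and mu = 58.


W = 1/(mu - lambda) = 1/(58 - 17) = 0.0244 hours

0.0244 hours


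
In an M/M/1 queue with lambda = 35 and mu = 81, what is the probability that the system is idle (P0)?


P0 = 1 - rho = 1 - 35/81 = 0.5679

0.5679


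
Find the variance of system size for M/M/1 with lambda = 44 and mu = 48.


rho = 44/48; Var(N) = rho/(1-rho)^2 = 132.0

132.0
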